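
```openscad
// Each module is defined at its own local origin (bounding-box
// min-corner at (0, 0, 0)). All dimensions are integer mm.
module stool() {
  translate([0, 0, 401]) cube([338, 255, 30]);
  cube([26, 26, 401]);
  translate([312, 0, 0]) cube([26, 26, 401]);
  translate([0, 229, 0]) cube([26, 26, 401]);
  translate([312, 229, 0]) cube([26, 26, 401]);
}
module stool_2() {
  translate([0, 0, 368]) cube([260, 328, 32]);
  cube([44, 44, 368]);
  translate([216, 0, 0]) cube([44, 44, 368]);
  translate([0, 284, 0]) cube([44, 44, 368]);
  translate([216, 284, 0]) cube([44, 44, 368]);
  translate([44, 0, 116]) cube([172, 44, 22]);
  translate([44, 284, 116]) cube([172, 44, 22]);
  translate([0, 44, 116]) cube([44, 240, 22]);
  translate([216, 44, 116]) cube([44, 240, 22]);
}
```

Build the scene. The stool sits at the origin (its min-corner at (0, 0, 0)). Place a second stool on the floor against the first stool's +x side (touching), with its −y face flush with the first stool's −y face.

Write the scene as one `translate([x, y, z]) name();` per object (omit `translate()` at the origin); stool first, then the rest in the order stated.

stool();
translate([338, 0, 0]) stool_2();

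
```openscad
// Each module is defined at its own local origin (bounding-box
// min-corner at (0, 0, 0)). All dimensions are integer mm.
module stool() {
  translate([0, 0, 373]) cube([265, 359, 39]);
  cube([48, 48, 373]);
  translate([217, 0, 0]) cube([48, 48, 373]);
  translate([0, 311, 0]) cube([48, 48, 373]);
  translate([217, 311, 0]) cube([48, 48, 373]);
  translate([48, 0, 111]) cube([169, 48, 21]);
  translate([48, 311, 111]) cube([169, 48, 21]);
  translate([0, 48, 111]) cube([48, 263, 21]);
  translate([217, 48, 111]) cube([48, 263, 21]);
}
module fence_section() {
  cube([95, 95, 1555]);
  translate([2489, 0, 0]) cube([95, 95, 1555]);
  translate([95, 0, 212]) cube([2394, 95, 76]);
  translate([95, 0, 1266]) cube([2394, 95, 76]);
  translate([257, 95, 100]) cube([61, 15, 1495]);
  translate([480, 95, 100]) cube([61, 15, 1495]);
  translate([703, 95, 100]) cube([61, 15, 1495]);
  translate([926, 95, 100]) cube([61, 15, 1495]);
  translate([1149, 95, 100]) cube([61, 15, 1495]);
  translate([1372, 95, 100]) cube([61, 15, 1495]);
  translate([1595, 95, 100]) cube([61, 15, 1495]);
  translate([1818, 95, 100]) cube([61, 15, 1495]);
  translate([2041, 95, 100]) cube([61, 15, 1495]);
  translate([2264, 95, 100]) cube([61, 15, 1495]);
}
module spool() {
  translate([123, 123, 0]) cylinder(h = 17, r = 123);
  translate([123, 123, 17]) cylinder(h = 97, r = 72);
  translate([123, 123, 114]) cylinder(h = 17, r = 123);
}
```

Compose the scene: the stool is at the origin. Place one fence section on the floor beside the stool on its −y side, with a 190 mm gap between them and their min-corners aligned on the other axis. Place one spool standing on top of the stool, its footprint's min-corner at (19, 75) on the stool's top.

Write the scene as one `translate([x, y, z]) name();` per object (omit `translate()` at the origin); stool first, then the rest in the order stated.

stool();
translate([0, -300, 0]) fence_section();
translate([19, 75, 412]) spool();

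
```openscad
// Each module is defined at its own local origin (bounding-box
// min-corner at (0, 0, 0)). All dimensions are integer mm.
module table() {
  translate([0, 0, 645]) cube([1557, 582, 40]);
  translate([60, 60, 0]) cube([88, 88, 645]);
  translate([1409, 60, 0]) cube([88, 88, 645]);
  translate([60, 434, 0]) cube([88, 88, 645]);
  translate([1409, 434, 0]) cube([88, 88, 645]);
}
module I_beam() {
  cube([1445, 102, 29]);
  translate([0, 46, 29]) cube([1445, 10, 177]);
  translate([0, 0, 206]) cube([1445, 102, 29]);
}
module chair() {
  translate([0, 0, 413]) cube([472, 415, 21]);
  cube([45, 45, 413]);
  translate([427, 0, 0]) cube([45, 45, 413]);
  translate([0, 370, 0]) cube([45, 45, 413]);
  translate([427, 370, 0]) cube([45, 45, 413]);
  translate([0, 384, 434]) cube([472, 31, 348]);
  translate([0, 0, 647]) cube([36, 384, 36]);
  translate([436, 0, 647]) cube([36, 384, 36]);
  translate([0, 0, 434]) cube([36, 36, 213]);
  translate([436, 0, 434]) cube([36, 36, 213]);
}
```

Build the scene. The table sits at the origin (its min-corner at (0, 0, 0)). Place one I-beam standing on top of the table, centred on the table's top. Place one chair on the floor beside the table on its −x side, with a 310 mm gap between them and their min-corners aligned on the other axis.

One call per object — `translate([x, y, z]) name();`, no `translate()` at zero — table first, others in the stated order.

table();
translate([56, 240, 685]) I_beam();
translate([-782, 0, 0]) chair();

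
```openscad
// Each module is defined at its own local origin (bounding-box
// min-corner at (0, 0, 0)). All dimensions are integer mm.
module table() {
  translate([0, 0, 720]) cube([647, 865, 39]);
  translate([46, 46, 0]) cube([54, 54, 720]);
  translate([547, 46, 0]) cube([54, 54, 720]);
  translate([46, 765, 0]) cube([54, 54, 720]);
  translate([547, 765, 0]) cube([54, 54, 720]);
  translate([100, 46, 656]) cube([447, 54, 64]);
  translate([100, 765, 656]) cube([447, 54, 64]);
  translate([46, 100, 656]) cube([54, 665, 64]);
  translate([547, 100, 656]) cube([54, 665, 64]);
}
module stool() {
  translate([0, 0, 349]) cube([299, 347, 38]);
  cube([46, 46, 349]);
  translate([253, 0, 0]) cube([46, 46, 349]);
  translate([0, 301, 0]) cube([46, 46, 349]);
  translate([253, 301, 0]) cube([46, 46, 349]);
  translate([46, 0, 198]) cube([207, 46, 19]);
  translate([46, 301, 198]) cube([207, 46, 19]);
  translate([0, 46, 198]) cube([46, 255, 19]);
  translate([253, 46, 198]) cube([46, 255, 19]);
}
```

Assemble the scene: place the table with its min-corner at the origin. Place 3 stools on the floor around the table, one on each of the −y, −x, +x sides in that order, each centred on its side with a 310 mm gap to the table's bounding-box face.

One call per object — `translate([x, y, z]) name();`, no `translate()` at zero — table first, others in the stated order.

table();
translate([174, -657, 0]) stool();
translate([-609, 259, 0]) stool();
translate([957, 259, 0]) stool();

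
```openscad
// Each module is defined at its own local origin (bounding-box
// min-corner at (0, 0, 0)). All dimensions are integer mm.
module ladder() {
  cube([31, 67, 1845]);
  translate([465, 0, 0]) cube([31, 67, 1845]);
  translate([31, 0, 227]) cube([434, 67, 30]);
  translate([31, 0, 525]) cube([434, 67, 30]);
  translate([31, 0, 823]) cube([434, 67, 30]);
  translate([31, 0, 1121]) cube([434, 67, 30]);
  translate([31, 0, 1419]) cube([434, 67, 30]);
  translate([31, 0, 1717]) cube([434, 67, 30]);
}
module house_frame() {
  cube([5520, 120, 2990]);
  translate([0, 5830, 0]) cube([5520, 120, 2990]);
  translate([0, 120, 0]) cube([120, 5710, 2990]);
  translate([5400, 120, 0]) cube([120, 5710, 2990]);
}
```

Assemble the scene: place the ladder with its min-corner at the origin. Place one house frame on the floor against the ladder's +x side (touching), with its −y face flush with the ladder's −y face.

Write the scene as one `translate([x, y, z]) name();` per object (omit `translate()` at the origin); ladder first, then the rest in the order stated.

ladder();
translate([496, 0, 0]) house_frame();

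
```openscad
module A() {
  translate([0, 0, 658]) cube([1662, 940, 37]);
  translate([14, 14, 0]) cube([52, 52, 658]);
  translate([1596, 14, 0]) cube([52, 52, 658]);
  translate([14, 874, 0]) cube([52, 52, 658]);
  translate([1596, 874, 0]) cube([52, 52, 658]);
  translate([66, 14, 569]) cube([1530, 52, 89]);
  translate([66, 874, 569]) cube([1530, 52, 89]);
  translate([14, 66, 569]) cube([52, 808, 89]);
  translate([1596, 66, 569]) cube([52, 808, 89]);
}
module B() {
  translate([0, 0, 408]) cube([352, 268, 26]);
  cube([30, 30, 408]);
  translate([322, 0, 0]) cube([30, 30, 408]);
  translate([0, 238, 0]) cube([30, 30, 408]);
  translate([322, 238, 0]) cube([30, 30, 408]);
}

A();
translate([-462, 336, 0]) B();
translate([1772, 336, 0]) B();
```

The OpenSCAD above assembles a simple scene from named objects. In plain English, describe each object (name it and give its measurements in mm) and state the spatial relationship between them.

A is a table: top 1662 mm (x) × 940 mm (y), 37 mm thick, upper face at z = 695 mm, on four 52×52 mm square legs, each inset 14 mm from the nearest pair of top edges, running from z = 0 to the bottom of the top. Four apron rails, 52 mm thick and 89 mm tall, run between adjacent legs with their top edges flush with the underside of the top and their outer faces flush with the legs' outer faces.

B is a four-legged stool. The seat is a 352×268×26 mm slab whose top surface is at z = 434 mm; four square legs, each 30×30 mm in cross-section, run from the floor (z = 0) to the underside of the seat, each flush with a corner of the seat.

Two stools sit around the table at the −x, +x sides.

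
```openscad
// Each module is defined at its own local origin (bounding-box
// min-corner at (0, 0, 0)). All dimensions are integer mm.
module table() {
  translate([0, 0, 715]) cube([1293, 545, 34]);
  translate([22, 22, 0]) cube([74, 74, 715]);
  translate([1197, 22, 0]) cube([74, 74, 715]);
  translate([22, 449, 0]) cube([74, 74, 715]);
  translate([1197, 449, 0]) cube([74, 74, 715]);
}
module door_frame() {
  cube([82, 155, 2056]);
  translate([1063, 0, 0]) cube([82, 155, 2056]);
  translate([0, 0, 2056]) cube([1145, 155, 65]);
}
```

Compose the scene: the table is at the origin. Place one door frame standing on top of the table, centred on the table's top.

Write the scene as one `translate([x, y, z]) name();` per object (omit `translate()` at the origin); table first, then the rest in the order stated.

table();
translate([74, 195, 749]) door_frame();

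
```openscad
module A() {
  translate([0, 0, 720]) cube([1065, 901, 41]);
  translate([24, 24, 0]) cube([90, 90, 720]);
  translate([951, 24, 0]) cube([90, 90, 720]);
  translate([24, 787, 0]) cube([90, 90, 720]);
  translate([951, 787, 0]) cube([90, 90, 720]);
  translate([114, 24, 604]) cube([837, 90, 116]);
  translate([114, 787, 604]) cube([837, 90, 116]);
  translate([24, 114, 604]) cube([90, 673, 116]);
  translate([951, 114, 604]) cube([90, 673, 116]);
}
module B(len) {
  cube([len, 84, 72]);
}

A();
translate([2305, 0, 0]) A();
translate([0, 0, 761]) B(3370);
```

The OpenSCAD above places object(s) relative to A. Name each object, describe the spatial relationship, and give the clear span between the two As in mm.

A is a table. B is a beam. A beam spans the tops of two tables. The clear span between the two tables is 1240 mm.

Second table starts at x = 2305; first ends at x = 1065; clear span = 2305 − 1065 = 1240 mm.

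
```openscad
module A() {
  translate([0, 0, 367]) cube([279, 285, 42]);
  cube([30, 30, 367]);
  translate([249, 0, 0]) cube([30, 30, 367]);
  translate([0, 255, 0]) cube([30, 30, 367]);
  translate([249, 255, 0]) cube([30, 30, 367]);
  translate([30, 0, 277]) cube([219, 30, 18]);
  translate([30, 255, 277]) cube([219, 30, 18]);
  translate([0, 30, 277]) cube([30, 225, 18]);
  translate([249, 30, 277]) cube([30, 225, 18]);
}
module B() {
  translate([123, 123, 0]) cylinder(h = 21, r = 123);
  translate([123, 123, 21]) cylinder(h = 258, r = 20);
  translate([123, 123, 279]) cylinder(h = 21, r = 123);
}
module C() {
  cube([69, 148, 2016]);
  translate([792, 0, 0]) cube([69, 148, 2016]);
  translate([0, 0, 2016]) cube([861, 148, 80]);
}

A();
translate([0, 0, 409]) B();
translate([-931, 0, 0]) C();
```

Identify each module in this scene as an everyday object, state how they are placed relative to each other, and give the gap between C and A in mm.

A is a stool. B is a spool. C is a door frame. The spool is on top of the stool. The door frame is on the floor beside the stool on its −x side. The gap between the door frame and the stool is 70 mm.

The door frame's nearest face is 70 mm from the stool's −x face.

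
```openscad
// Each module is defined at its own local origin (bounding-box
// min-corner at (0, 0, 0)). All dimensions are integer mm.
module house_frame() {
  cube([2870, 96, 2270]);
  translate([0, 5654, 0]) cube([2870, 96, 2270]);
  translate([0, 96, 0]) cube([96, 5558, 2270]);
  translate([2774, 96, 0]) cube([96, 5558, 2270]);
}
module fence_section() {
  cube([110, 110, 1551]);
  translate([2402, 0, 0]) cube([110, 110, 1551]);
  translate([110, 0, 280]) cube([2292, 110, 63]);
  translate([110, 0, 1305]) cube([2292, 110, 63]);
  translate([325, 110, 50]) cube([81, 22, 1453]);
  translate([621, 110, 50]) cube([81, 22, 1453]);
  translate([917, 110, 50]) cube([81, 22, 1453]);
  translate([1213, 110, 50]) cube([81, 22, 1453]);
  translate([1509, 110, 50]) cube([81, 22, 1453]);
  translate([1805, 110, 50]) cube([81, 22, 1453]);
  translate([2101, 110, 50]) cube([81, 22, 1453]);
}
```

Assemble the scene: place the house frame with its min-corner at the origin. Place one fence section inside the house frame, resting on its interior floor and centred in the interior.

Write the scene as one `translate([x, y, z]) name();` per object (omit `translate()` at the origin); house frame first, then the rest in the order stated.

house_frame();
translate([179, 2809, 0]) fence_section();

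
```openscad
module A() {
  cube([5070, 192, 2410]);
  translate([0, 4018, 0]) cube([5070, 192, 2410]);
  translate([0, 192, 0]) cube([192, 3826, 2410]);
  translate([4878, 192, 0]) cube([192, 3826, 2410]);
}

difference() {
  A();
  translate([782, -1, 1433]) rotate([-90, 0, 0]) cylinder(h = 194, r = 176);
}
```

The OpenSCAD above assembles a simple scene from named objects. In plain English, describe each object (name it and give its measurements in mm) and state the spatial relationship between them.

A is the wall frame of a small rectangular building: four walls, each 2410 mm tall and 192 mm thick, enclosing a footprint 5070 mm (x) by 4210 mm (y) outside-to-outside, with no floor or roof. The front and back walls (the −y and +y sides) span the full width; the two side walls fit between them.

The house frame has a circular hole of radius 176 mm through its front wall, centred at (x = 782, z = 1433).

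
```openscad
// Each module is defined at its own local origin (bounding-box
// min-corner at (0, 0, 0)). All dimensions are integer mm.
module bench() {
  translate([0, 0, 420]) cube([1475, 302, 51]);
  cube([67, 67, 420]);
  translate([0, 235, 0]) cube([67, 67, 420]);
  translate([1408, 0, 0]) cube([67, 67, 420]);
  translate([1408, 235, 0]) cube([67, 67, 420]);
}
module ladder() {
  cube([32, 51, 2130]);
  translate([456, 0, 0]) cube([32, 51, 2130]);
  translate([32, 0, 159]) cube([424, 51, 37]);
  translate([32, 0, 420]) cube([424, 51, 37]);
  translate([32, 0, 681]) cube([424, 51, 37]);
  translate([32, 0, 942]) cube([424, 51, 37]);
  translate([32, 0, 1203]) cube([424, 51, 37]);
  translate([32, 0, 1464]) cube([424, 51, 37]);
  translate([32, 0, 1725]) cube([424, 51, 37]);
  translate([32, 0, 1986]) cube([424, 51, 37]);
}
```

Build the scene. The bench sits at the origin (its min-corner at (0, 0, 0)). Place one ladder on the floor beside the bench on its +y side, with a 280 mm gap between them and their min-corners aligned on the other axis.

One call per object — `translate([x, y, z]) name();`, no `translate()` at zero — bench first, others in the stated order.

bench();
translate([0, 582, 0]) ladder();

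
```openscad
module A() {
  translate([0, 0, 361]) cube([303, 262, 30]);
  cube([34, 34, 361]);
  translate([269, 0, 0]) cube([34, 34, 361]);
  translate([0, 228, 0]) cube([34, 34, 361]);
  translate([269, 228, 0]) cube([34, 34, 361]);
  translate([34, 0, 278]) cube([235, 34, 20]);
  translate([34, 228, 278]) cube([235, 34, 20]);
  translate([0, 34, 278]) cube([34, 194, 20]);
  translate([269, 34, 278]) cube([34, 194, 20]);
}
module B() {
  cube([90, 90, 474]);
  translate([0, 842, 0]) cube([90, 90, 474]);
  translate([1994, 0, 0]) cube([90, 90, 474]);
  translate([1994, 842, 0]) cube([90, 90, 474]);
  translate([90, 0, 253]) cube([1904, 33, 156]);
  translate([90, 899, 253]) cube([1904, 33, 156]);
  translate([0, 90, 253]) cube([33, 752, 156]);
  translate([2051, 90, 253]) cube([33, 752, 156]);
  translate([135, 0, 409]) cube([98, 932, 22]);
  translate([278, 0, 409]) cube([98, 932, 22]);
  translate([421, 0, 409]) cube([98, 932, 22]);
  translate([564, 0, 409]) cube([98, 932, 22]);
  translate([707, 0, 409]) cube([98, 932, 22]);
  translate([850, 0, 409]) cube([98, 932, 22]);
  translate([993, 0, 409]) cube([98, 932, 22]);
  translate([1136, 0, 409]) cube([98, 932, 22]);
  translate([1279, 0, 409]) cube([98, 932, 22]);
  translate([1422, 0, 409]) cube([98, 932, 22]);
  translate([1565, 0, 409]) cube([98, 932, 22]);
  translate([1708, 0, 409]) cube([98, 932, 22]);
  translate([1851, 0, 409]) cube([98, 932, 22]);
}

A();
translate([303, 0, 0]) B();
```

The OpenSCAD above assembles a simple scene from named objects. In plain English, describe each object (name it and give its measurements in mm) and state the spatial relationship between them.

A is a four-legged stool. The seat is a 303×262×30 mm slab whose top surface is at z = 391 mm; four square legs, each 34×34 mm in cross-section, run from the floor (z = 0) to the underside of the seat, each flush with a corner of the seat. Four stretchers, 34 mm wide and 20 mm tall, connect adjacent legs with their undersides at z = 278 mm, each running between the inner faces of the legs it joins and aligned with the legs' outer faces on the other axis.

B is a bed frame 2084 mm long (x) by 932 mm wide (y). Four 90×90 mm corner posts, 474 mm tall, at the corners of the footprint. Four rails of 33 mm thickness and 156 mm height run between adjacent posts with their undersides at z = 253 mm, their outer faces flush with the outside of the frame (the two x-running rails run between the posts' inner faces; the two y-running rails run between the posts' inner faces). 13 slats, each 98 mm wide (x) and 22 mm thick, lie across the top of the two x-running rails, running the full 932 mm width of the frame in y; the slats are evenly spaced along x between the inner faces of the end posts with equal gaps (rounded down to the nearest mm) at the −x end and between each pair — any rounding remainder accumulates at the +x end.

The bed frame is against the stool's +x side, with their −y faces flush.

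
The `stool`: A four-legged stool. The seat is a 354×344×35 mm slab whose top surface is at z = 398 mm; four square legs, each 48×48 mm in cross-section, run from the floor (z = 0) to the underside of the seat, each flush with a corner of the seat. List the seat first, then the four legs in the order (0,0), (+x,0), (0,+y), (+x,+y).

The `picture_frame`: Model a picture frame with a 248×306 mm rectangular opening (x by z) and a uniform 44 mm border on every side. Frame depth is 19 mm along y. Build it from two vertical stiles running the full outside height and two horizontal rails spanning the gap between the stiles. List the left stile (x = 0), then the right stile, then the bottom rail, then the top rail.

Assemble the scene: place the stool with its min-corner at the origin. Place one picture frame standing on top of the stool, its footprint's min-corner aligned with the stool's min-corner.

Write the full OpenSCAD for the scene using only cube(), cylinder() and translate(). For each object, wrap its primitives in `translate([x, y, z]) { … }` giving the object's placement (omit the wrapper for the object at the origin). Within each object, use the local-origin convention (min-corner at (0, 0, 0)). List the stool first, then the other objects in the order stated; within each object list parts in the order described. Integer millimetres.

translate([0, 0, 363]) cube([354, 344, 35]);
cube([48, 48, 363]);
translate([306, 0, 0]) cube([48, 48, 363]);
translate([0, 296, 0]) cube([48, 48, 363]);
translate([306, 296, 0]) cube([48, 48, 363]);
translate([0, 0, 398]) {
  cube([44, 19, 394]);
  translate([292, 0, 0]) cube([44, 19, 394]);
  translate([44, 0, 0]) cube([248, 19, 44]);
  translate([44, 0, 350]) cube([248, 19, 44]);
}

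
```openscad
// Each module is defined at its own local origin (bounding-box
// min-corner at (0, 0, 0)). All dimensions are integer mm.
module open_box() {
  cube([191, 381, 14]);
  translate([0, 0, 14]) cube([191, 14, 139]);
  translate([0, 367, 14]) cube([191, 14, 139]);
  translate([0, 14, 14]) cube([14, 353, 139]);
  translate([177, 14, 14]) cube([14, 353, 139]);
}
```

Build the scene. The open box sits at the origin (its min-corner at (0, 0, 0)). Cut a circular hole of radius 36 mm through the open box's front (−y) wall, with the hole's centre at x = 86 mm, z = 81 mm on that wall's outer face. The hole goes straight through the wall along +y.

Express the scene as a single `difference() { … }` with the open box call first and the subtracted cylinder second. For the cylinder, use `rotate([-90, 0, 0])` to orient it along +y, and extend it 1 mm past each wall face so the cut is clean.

difference() {
  open_box();
  translate([86, -1, 81]) rotate([-90, 0, 0]) cylinder(h = 16, r = 36);
}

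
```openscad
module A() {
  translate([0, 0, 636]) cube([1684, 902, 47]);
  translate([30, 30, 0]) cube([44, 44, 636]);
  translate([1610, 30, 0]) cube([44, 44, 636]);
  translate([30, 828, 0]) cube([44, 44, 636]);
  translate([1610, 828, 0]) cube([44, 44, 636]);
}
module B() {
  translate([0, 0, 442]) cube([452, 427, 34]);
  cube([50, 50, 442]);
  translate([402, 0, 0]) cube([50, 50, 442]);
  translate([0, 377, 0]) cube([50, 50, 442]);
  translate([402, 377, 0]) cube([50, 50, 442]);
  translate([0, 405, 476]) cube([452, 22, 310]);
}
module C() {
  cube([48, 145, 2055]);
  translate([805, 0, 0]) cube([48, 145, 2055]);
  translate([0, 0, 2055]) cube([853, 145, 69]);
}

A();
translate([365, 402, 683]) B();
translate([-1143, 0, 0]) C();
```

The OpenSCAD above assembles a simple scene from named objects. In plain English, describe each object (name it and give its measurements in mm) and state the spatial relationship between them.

A is a rectangular dining table. The top is 1684×902×47 mm with its upper surface at z = 683 mm. It stands on four 44×44 mm square legs, each inset 30 mm from the nearest pair of top edges, running from the floor to the underside of the top.

B is a chair: 452×427 mm seat, 34 mm thick, top at z = 476 mm, on four 50 mm square corner legs flush with the seat edges. A 22 mm thick backrest slab spans the full seat width, extending 310 mm above the seat top, its back face flush with the seat's +y edge.

C is a rectangular door frame: two vertical jambs of 48×145 mm section, 2055 mm tall, with a clear opening 757 mm wide between their inner faces. A header 69 mm tall and 145 mm deep lies on top of the jambs and spans the full outside width.

The chair is on top of the table. The door frame is on the floor beside the table on its −x side.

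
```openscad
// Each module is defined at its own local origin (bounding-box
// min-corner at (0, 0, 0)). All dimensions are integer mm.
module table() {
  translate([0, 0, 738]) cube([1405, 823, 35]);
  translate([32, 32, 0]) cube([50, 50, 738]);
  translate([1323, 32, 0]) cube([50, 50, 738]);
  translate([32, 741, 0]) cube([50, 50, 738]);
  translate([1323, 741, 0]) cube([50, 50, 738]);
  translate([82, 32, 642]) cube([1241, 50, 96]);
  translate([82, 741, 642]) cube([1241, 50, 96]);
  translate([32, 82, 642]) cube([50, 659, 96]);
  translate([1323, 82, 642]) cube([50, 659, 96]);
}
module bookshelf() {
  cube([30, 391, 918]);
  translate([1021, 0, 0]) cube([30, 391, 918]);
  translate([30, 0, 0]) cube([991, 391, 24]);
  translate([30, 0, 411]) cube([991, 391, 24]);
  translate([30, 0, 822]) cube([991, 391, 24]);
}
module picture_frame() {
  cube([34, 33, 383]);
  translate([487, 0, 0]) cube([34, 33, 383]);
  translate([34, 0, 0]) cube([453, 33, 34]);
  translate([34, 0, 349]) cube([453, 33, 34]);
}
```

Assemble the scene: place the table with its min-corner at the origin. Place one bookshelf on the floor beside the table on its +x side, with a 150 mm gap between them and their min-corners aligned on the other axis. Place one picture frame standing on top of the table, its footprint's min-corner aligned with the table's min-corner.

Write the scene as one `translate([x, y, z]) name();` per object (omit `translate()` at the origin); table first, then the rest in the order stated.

table();
translate([1555, 0, 0]) bookshelf();
translate([0, 0, 773]) picture_frame();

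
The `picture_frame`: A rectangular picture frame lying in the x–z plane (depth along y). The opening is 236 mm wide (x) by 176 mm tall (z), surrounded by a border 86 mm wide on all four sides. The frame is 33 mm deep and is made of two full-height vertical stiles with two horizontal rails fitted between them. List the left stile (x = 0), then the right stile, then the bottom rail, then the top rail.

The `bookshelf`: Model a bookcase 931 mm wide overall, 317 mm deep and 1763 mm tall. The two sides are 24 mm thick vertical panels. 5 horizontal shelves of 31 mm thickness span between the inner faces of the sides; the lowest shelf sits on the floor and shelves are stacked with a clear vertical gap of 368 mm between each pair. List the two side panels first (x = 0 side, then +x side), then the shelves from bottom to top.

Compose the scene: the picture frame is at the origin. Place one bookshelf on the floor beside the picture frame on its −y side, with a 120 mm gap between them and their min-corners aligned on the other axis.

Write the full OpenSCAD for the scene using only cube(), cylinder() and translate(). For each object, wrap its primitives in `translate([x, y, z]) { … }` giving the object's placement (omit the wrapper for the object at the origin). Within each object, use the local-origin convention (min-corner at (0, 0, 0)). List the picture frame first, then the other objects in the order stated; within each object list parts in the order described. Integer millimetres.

cube([86, 33, 348]);
translate([322, 0, 0]) cube([86, 33, 348]);
translate([86, 0, 0]) cube([236, 33, 86]);
translate([86, 0, 262]) cube([236, 33, 86]);
translate([0, -437, 0]) {
  cube([24, 317, 1763]);
  translate([907, 0, 0]) cube([24, 317, 1763]);
  translate([24, 0, 0]) cube([883, 317, 31]);
  translate([24, 0, 399]) cube([883, 317, 31]);
  translate([24, 0, 798]) cube([883, 317, 31]);
  translate([24, 0, 1197]) cube([883, 317, 31]);
  translate([24, 0, 1596]) cube([883, 317, 31]);
}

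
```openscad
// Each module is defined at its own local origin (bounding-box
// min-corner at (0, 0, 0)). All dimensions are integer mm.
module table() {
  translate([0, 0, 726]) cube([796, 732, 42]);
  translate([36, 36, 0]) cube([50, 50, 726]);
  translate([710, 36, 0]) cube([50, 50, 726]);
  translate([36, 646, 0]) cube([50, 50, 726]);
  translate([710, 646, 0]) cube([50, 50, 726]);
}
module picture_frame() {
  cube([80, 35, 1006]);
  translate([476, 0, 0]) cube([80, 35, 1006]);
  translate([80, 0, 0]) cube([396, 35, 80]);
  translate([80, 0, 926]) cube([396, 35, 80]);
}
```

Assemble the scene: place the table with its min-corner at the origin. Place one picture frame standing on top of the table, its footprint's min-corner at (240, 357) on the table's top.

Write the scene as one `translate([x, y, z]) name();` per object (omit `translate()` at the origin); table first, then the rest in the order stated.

table();
translate([240, 357, 768]) picture_frame();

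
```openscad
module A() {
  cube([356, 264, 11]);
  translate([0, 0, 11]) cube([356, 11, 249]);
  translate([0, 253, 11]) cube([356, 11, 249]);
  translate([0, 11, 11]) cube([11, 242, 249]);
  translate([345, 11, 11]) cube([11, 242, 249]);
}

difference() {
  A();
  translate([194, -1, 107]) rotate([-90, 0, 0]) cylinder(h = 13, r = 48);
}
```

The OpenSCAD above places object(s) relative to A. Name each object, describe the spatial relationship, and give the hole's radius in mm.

The subtracted cylinder has r = 48 mm.

A is an open box. The open box has a circular hole through its front wall. The hole's radius is 48 mm.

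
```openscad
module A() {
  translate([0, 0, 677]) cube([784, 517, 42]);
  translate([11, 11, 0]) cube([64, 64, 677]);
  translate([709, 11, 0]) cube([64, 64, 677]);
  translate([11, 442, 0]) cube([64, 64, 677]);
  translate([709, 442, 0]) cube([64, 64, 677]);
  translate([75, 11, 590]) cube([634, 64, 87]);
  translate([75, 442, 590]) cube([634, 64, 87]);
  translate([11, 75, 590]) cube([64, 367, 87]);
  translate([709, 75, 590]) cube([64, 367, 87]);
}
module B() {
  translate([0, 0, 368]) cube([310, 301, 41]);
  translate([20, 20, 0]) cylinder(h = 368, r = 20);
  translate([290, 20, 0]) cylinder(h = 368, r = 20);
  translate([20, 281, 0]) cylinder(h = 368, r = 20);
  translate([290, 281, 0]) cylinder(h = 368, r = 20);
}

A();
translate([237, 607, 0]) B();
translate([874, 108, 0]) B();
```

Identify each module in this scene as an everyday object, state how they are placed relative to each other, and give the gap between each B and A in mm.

A is a table. B is a stool. Two stools sit around the table at the +y, +x sides. The gap between each stool and the table is 90 mm.

Each stool's nearest face is 90 mm from the table's bounding box.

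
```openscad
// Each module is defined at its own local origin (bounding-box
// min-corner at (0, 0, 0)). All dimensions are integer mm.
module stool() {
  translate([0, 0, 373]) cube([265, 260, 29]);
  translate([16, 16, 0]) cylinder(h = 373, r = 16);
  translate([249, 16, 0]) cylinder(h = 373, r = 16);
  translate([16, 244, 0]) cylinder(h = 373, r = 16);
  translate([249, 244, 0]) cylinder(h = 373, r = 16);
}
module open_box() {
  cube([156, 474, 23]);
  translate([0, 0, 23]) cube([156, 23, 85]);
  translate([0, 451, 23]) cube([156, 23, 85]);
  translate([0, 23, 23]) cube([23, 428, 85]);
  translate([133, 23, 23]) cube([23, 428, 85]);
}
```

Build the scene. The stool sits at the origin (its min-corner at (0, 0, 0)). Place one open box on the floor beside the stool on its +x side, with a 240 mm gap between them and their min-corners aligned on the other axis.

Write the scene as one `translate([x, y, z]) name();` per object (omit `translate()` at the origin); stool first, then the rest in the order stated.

stool();
translate([505, 0, 0]) open_box();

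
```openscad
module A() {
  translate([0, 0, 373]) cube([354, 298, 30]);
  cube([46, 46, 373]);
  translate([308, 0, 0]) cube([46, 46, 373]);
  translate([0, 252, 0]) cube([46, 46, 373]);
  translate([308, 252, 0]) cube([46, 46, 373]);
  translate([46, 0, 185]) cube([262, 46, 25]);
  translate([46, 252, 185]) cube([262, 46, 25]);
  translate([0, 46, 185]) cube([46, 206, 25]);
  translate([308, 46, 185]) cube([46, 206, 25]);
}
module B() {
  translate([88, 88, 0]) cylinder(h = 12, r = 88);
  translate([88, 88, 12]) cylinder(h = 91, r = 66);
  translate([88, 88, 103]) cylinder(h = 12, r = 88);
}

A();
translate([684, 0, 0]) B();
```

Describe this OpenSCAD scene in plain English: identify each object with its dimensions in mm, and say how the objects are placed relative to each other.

A is a four-legged stool. The seat is 354×298 mm, 30 mm thick, top at z = 403 mm. It stands on four square legs, each 46×46 mm in cross-section, from z = 0 to the seat underside, each flush with a corner of the seat. Four stretchers, 46 mm wide and 25 mm tall, connect adjacent legs with their undersides at z = 185 mm, each running between the inner faces of the legs it joins and aligned with the legs' outer faces on the other axis.

B is a spool: two coaxial disc flanges of radius 88 mm and thickness 12 mm, joined by a core cylinder of radius 66 mm and height 91 mm. The lower flange rests on z = 0 and the three cylinders share a vertical axis.

The spool is on the floor beside the stool on its +x side.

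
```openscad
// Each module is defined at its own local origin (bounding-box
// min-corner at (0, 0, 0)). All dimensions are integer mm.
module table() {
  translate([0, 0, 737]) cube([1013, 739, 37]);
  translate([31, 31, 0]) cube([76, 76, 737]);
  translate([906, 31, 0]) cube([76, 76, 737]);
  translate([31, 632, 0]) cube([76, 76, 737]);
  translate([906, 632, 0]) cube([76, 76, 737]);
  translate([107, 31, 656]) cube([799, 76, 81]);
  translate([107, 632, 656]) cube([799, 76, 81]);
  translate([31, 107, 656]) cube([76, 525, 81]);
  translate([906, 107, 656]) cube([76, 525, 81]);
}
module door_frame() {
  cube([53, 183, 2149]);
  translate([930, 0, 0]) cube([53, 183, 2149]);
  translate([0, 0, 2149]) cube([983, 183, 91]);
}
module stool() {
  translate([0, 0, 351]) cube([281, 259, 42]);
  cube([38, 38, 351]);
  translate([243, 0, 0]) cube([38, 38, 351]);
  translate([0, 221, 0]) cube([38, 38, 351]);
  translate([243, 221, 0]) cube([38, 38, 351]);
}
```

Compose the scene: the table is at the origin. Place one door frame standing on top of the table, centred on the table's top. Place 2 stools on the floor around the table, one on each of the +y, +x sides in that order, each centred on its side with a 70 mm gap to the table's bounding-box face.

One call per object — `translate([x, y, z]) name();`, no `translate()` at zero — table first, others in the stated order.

table();
translate([15, 278, 774]) door_frame();
translate([366, 809, 0]) stool();
translate([1083, 240, 0]) stool();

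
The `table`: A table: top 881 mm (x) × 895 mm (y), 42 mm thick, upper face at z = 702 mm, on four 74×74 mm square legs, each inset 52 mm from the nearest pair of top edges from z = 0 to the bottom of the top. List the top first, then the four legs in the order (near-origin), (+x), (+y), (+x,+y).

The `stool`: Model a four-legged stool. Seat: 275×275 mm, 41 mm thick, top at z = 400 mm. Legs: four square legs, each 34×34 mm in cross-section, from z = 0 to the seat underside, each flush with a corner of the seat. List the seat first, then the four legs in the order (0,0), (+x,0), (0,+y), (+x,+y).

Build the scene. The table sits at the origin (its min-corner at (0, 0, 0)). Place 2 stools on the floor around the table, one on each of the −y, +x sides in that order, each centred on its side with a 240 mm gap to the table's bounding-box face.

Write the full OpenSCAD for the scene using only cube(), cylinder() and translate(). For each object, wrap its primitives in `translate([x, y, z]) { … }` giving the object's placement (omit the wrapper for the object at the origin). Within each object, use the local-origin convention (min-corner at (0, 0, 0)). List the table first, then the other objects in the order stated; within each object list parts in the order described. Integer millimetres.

translate([0, 0, 660]) cube([881, 895, 42]);
translate([52, 52, 0]) cube([74, 74, 660]);
translate([755, 52, 0]) cube([74, 74, 660]);
translate([52, 769, 0]) cube([74, 74, 660]);
translate([755, 769, 0]) cube([74, 74, 660]);
translate([303, -515, 0]) {
  translate([0, 0, 359]) cube([275, 275, 41]);
  cube([34, 34, 359]);
  translate([241, 0, 0]) cube([34, 34, 359]);
  translate([0, 241, 0]) cube([34, 34, 359]);
  translate([241, 241, 0]) cube([34, 34, 359]);
}
translate([1121, 310, 0]) {
  translate([0, 0, 359]) cube([275, 275, 41]);
  cube([34, 34, 359]);
  translate([241, 0, 0]) cube([34, 34, 359]);
  translate([0, 241, 0]) cube([34, 34, 359]);
  translate([241, 241, 0]) cube([34, 34, 359]);
}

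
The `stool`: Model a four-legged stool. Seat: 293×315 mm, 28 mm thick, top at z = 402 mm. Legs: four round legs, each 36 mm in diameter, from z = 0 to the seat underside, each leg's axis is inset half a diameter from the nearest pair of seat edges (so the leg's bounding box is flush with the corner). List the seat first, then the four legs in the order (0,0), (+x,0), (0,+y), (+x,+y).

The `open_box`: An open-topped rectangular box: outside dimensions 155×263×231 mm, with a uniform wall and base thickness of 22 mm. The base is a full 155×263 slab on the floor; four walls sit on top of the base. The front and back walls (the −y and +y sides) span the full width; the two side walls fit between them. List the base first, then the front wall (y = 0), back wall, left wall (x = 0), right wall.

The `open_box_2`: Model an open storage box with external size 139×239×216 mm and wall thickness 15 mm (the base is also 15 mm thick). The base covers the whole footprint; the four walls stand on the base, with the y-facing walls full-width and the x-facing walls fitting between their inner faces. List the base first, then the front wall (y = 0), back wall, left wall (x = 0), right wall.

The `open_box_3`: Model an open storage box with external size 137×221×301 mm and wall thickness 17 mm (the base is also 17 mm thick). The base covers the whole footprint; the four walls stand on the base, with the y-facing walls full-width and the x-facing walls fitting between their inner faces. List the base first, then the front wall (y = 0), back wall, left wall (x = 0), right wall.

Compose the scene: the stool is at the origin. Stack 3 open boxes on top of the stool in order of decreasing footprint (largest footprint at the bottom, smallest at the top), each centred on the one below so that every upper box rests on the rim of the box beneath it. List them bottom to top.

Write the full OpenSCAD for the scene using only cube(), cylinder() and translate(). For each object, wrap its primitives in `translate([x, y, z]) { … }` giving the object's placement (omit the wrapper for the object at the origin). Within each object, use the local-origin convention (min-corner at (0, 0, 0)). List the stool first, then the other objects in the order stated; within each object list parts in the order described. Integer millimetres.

translate([0, 0, 374]) cube([293, 315, 28]);
translate([18, 18, 0]) cylinder(h = 374, r = 18);
translate([275, 18, 0]) cylinder(h = 374, r = 18);
translate([18, 297, 0]) cylinder(h = 374, r = 18);
translate([275, 297, 0]) cylinder(h = 374, r = 18);
translate([69, 26, 402]) {
  cube([155, 263, 22]);
  translate([0, 0, 22]) cube([155, 22, 209]);
  translate([0, 241, 22]) cube([155, 22, 209]);
  translate([0, 22, 22]) cube([22, 219, 209]);
  translate([133, 22, 22]) cube([22, 219, 209]);
}
translate([77, 38, 633]) {
  cube([139, 239, 15]);
  translate([0, 0, 15]) cube([139, 15, 201]);
  translate([0, 224, 15]) cube([139, 15, 201]);
  translate([0, 15, 15]) cube([15, 209, 201]);
  translate([124, 15, 15]) cube([15, 209, 201]);
}
translate([78, 47, 849]) {
  cube([137, 221, 17]);
  translate([0, 0, 17]) cube([137, 17, 284]);
  translate([0, 204, 17]) cube([137, 17, 284]);
  translate([0, 17, 17]) cube([17, 187, 284]);
  translate([120, 17, 17]) cube([17, 187, 284]);
}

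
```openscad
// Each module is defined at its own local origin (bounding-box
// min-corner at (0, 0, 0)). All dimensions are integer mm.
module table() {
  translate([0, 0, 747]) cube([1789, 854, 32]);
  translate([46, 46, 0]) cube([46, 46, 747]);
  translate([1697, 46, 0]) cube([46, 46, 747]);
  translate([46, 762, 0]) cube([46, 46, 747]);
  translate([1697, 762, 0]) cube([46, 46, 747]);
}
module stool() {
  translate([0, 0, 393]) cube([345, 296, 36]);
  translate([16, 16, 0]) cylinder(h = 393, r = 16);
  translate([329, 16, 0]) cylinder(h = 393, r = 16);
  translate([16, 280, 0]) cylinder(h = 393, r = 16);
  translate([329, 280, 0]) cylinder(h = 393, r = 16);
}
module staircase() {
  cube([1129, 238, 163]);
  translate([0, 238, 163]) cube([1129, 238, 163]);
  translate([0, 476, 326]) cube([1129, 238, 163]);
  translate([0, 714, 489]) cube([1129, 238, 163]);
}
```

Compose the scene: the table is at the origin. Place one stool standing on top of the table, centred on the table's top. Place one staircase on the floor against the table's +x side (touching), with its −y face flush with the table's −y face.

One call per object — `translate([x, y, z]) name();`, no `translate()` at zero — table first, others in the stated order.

table();
translate([722, 279, 779]) stool();
translate([1789, 0, 0]) staircase();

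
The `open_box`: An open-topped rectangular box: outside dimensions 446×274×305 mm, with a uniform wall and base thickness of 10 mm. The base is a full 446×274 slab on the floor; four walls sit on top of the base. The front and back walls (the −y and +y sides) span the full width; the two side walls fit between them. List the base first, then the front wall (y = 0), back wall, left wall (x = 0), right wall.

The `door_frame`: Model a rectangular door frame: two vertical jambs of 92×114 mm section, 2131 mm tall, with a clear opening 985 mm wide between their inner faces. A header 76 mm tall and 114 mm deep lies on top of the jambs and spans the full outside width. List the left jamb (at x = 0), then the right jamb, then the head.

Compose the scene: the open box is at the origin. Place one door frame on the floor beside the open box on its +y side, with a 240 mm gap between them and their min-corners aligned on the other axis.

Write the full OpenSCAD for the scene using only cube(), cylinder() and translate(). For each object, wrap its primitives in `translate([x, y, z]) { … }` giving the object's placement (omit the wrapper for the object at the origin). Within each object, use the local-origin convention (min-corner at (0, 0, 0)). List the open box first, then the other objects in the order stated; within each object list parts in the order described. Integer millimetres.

cube([446, 274, 10]);
translate([0, 0, 10]) cube([446, 10, 295]);
translate([0, 264, 10]) cube([446, 10, 295]);
translate([0, 10, 10]) cube([10, 254, 295]);
translate([436, 10, 10]) cube([10, 254, 295]);
translate([0, 514, 0]) {
  cube([92, 114, 2131]);
  translate([1077, 0, 0]) cube([92, 114, 2131]);
  translate([0, 0, 2131]) cube([1169, 114, 76]);
}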